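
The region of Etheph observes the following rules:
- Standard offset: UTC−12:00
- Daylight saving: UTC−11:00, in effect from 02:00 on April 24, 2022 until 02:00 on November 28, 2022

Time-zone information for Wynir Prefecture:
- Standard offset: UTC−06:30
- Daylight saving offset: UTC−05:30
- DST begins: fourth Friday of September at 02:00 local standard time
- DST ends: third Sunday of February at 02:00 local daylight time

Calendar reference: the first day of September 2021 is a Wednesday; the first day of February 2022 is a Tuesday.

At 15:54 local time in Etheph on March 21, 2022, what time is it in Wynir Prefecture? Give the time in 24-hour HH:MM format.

21:24

March 21, 2022 does not fall between 24 April and 28 November, so daylight saving is not in effect and Etheph is at UTC−12:00.
15:54 Etheph + 12h = 03:54 UTC (rolling into the next day, 22 March 2022).
1 September 2021 is a Wednesday, so the first Friday is September 3 and the fourth is September 24.
1 February 2022 is a Tuesday, so the first Sunday is February 6 and the third is February 20.
At the standard offset (UTC−06:30), 03:54 UTC − 6h30m = 21:24 Wynir Prefecture standard time (rolling into the previous day, 21 March 2022).
The standard-time date in Wynir Prefecture, March 21, 2022, is outside the daylight-saving period (24 September 2021 – 20 February 2022), so Wynir Prefecture is on standard time, UTC−06:30.
03:54 UTC − 6h30m = 21:24 Wynir Prefecture (rolling into the previous day, 21 March 2022).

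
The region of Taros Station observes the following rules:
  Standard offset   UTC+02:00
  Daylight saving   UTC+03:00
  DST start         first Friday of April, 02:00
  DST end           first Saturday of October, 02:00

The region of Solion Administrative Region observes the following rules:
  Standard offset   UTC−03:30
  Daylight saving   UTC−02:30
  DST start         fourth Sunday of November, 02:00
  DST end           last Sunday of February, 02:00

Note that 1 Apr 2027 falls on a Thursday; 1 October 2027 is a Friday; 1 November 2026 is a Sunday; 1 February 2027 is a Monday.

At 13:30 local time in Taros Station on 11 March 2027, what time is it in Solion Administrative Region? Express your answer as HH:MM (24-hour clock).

1 April 2027 is a Thursday, so the first Friday is April 2.
1 October 2027 is a Friday, so the first Saturday is October 2.
Daylight saving runs 2 April – 2 October; 11 March 2027 is outside that window, so Taros Station is on standard time at UTC+02:00.
13:30 Taros Station − 2h = 11:30 UTC.
1 November 2026 is a Sunday, so the first Sunday is November 1 and the fourth is November 22.
1 February 2027 is a Monday, so Sundays fall on 7, 14, 21, 28; the last is February 28.
At the standard offset (UTC−03:30), 11:30 UTC − 3h30m = 08:00 Solion Administrative Region standard time.
The standard-time date in Solion Administrative Region, 11 March 2027, does not fall between 22 November 2026 and 28 February 2027, so daylight saving is not in effect and Solion Administrative Region is at UTC−03:30.
11:30 UTC − 3h30m = 08:00 Solion Administrative Region.

08:00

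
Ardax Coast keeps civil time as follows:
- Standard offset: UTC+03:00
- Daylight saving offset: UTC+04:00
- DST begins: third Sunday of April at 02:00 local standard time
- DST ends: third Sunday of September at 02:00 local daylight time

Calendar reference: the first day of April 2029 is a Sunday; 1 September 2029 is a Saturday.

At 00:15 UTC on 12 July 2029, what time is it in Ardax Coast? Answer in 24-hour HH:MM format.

04:15

1 April 2029 is a Sunday, so the first Sunday is April 1 and the third is April 15.
1 September 2029 is a Saturday, so the first Sunday is September 2 and the third is September 16.
At the standard offset (UTC+03:00), 00:15 UTC + 3h = 03:15 Ardax Coast standard time.
Daylight saving runs 15 April – 16 September; the standard-time date in Ardax Coast, 12 July 2029, is inside that window, so Ardax Coast is at UTC+04:00.
00:15 UTC + 4h = 04:15 local.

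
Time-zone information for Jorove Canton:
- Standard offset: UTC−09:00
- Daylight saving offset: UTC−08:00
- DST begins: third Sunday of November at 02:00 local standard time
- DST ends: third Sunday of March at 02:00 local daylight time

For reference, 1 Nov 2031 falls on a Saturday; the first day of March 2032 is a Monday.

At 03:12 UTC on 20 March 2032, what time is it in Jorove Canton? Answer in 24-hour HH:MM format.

1 November 2031 is a Saturday, so the first Sunday is November 2 and the third is November 16.
1 March 2032 is a Monday, so the first Sunday is March 7 and the third is March 21.
At the standard offset (UTC−09:00), 03:12 UTC − 9h = 18:12 Jorove Canton standard time (rolling into the previous day, 19 March 2032).
Daylight saving runs 16 November 2031 – 21 March 2032; the standard-time date in Jorove Canton, 19 March 2032, is inside that window, so Jorove Canton is at UTC−08:00.
03:12 UTC − 8h = 19:12 local (rolling into the previous day, 19 March 2032).

19:12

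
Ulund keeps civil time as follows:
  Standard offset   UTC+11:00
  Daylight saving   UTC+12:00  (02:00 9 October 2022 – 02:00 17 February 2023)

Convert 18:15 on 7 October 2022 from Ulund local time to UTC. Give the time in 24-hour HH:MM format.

07:15

Daylight saving runs 9 October 2022 – 17 February 2023; 7 October 2022 is outside that window, so Ulund is on standard time at UTC+11:00.
18:15 local − 11h = 07:15 UTC.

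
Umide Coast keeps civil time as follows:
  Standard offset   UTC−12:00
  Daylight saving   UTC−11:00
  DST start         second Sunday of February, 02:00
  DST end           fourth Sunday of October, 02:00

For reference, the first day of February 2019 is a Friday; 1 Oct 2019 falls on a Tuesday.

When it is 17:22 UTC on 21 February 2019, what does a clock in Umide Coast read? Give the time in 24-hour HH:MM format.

1 February 2019 is a Friday, so the first Sunday is February 3 and the second is February 10.
1 October 2019 is a Tuesday, so the first Sunday is October 6 and the fourth is October 27.
At the standard offset (UTC−12:00), 17:22 UTC − 12h = 05:22 Umide Coast standard time.
Daylight saving runs 10 February – 27 October; the standard-time date in Umide Coast, 21 February 2019, is inside that window, so Umide Coast is at UTC−11:00.
17:22 UTC − 11h = 06:22 local.

06:22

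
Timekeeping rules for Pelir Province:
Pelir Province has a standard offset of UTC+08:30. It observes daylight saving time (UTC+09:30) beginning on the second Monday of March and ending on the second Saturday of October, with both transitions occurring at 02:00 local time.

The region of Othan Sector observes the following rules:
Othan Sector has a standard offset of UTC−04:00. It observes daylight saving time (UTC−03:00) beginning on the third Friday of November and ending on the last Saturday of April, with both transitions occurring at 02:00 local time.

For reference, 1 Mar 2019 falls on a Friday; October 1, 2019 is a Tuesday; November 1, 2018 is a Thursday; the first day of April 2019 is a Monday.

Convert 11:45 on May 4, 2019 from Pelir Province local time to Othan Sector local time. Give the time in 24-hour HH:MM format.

22:15

1 March 2019 is a Friday, so the first Monday is March 4 and the second is March 11.
1 October 2019 is a Tuesday, so the first Saturday is October 5 and the second is October 12.
May 4, 2019 lies within the daylight-saving period (11 March – 12 October), so Pelir Province is on daylight time, UTC+09:30.
11:45 Pelir Province − 9h30m = 02:15 UTC.
1 November 2018 is a Thursday, so the first Friday is November 2 and the third is November 16.
1 April 2019 is a Monday, so Saturdays fall on 6, 13, 20, 27; the last is April 27.
At the standard offset (UTC−04:00), 02:15 UTC − 4h = 22:15 Othan Sector standard time (rolling into the previous day, 3 May 2019).
The standard-time date in Othan Sector, May 3, 2019, is outside the daylight-saving period (16 November 2018 – 27 April 2019), so Othan Sector is on standard time, UTC−04:00.
02:15 UTC − 4h = 22:15 Othan Sector (rolling into the previous day, 3 May 2019).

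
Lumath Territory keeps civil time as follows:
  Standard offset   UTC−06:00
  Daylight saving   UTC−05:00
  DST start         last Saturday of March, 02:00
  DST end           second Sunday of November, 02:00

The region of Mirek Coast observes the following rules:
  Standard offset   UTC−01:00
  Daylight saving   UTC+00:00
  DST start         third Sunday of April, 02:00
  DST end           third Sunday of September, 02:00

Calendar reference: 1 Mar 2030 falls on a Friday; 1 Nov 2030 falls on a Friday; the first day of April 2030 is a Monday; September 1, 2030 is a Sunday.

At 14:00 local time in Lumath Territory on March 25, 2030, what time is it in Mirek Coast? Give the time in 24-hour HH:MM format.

1 March 2030 is a Friday, so Saturdays fall on 2, 9, 16, 23, 30; the last is March 30.
1 November 2030 is a Friday, so the first Sunday is November 3 and the second is November 10.
March 25, 2030 is outside the daylight-saving period (30 March – 10 November), so Lumath Territory is on standard time, UTC−06:00.
14:00 Lumath Territory + 6h = 20:00 UTC.
1 April 2030 is a Monday, so the first Sunday is April 7 and the third is April 21.
1 September 2030 is a Sunday, so the first Sunday is September 1 and the third is September 15.
At the standard offset (UTC−01:00), 20:00 UTC − 1h = 19:00 Mirek Coast standard time.
The standard-time date in Mirek Coast, March 25, 2030, does not fall between 21 April and 15 September, so daylight saving is not in effect and Mirek Coast is at UTC−01:00.
20:00 UTC − 1h = 19:00 Mirek Coast.

19:00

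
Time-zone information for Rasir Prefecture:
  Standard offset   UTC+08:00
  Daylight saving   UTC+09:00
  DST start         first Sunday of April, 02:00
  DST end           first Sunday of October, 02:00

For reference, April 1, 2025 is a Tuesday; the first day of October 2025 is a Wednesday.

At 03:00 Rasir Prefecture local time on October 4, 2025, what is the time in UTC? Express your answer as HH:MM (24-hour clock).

1 April 2025 is a Tuesday, so the first Sunday is April 6.
1 October 2025 is a Wednesday, so the first Sunday is October 5.
October 4, 2025 lies within the daylight-saving period (6 April – 5 October), so Rasir Prefecture is on daylight time, UTC+09:00.
03:00 local − 9h = 18:00 UTC (rolling into the previous day, 3 October 2025).

18:00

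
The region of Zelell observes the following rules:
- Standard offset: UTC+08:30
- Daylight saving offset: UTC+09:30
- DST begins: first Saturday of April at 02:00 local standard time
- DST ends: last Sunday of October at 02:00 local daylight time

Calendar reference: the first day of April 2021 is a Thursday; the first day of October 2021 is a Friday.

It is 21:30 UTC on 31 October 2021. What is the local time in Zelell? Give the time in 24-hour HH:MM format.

06:00

1 April 2021 is a Thursday, so the first Saturday is April 3.
1 October 2021 is a Friday, so Sundays fall on 3, 10, 17, 24, 31; the last is October 31.
At the standard offset (UTC+08:30), 21:30 UTC + 8h30m = 06:00 Zelell standard time (rolling into the next day, 1 November 2021).
The standard-time date in Zelell, 1 November 2021, is outside the daylight-saving period (3 April – 31 October), so Zelell is on standard time, UTC+08:30.
21:30 UTC + 8h30m = 06:00 local (rolling into the next day, 1 November 2021).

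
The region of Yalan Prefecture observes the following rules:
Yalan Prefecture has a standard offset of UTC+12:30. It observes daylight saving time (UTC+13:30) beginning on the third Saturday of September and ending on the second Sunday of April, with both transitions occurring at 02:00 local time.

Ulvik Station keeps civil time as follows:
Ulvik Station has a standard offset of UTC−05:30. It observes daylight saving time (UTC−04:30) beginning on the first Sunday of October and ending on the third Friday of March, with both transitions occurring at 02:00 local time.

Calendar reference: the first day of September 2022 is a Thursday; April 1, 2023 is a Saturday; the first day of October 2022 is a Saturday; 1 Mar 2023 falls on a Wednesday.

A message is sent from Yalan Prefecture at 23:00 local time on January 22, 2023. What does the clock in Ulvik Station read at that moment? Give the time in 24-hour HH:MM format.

05:00

1 September 2022 is a Thursday, so the first Saturday is September 3 and the third is September 17.
1 April 2023 is a Saturday, so the first Sunday is April 2 and the second is April 9.
January 22, 2023 falls between 17 September 2022 and 9 April 2023, so daylight saving is in effect and Yalan Prefecture is at UTC+13:30.
23:00 Yalan Prefecture − 13h30m = 09:30 UTC.
1 October 2022 is a Saturday, so the first Sunday is October 2.
1 March 2023 is a Wednesday, so the first Friday is March 3 and the third is March 17.
At the standard offset (UTC−05:30), 09:30 UTC − 5h30m = 04:00 Ulvik Station standard time.
The standard-time date in Ulvik Station, January 22, 2023, falls between 2 October 2022 and 17 March 2023, so daylight saving is in effect and Ulvik Station is at UTC−04:30.
09:30 UTC − 4h30m = 05:00 Ulvik Station.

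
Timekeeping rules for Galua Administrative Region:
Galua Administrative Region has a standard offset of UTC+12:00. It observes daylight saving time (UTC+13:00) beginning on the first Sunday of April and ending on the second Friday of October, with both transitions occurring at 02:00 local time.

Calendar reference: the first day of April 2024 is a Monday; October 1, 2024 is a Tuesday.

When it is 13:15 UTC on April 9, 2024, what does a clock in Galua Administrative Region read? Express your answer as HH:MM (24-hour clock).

1 April 2024 is a Monday, so the first Sunday is April 7.
1 October 2024 is a Tuesday, so the first Friday is October 4 and the second is October 11.
At the standard offset (UTC+12:00), 13:15 UTC + 12h = 01:15 Galua Administrative Region standard time (rolling into the next day, 10 April 2024).
The standard-time date in Galua Administrative Region, April 10, 2024, falls between 7 April and 11 October, so daylight saving is in effect and Galua Administrative Region is at UTC+13:00.
13:15 UTC + 13h = 02:15 local (rolling into the next day, 10 April 2024).

02:15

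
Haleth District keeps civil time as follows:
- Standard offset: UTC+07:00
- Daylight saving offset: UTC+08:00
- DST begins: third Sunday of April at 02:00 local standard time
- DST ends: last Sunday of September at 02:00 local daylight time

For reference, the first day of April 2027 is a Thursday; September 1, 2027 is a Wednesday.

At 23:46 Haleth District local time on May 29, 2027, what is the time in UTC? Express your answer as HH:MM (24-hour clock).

15:46

1 April 2027 is a Thursday, so the first Sunday is April 4 and the third is April 18.
1 September 2027 is a Wednesday, so Sundays fall on 5, 12, 19, 26; the last is September 26.
May 29, 2027 falls between 18 April and 26 September, so daylight saving is in effect and Haleth District is at UTC+08:00.
23:46 local − 8h = 15:46 UTC.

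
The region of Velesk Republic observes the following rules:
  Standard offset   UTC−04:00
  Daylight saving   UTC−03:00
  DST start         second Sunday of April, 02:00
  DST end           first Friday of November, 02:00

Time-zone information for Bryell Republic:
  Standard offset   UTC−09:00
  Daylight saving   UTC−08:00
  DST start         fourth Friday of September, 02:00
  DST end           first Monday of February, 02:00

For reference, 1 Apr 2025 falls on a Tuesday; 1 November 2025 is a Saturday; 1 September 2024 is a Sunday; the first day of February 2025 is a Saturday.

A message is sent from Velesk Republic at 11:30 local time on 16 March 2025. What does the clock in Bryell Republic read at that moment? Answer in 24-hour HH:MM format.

06:30

1 April 2025 is a Tuesday, so the first Sunday is April 6 and the second is April 13.
1 November 2025 is a Saturday, so the first Friday is November 7.
Daylight saving runs 13 April – 7 November; 16 March 2025 is outside that window, so Velesk Republic is on standard time at UTC−04:00.
11:30 Velesk Republic + 4h = 15:30 UTC.
1 September 2024 is a Sunday, so the first Friday is September 6 and the fourth is September 27.
1 February 2025 is a Saturday, so the first Monday is February 3.
At the standard offset (UTC−09:00), 15:30 UTC − 9h = 06:30 Bryell Republic standard time.
Daylight saving runs 27 September 2024 – 3 February 2025; the standard-time date in Bryell Republic, 16 March 2025, is outside that window, so Bryell Republic is on standard time at UTC−09:00.
15:30 UTC − 9h = 06:30 Bryell Republic.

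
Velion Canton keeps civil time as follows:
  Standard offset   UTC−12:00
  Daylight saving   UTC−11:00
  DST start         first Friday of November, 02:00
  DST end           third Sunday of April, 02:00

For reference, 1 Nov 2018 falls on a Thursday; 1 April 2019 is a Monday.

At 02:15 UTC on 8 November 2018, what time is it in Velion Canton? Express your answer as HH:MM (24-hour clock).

15:15

1 November 2018 is a Thursday, so the first Friday is November 2.
1 April 2019 is a Monday, so the first Sunday is April 7 and the third is April 21.
At the standard offset (UTC−12:00), 02:15 UTC − 12h = 14:15 Velion Canton standard time (rolling into the previous day, 7 November 2018).
The standard-time date in Velion Canton, 7 November 2018, falls between 2 November 2018 and 21 April 2019, so daylight saving is in effect and Velion Canton is at UTC−11:00.
02:15 UTC − 11h = 15:15 local (rolling into the previous day, 7 November 2018).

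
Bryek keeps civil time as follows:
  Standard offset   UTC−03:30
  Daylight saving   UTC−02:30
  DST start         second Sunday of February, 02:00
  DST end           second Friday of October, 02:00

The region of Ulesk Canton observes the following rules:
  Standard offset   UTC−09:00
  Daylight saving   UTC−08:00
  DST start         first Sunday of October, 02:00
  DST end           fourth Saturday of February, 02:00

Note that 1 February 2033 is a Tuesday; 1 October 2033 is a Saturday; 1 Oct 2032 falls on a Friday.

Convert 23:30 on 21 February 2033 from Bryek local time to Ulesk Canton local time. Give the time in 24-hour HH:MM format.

18:00

1 February 2033 is a Tuesday, so the first Sunday is February 6 and the second is February 13.
1 October 2033 is a Saturday, so the first Friday is October 7 and the second is October 14.
Daylight saving runs 13 February – 14 October; 21 February 2033 is inside that window, so Bryek is at UTC−02:30.
23:30 Bryek + 2h30m = 02:00 UTC (rolling into the next day, 22 February 2033).
1 October 2032 is a Friday, so the first Sunday is October 3.
1 February 2033 is a Tuesday, so the first Saturday is February 5 and the fourth is February 26.
At the standard offset (UTC−09:00), 02:00 UTC − 9h = 17:00 Ulesk Canton standard time (rolling into the previous day, 21 February 2033).
The standard-time date in Ulesk Canton, 21 February 2033, lies within the daylight-saving period (3 October 2032 – 26 February 2033), so Ulesk Canton is on daylight time, UTC−08:00.
02:00 UTC − 8h = 18:00 Ulesk Canton (rolling into the previous day, 21 February 2033).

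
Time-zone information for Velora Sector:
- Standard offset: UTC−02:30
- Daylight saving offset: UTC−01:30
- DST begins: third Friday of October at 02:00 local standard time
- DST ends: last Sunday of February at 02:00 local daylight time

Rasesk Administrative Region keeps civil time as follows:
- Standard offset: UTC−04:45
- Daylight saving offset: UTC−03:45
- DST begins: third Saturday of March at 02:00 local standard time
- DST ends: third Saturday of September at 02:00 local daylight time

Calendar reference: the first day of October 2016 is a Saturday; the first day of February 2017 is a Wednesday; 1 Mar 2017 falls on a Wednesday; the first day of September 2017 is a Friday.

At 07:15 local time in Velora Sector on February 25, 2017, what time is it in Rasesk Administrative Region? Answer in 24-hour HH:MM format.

04:00

1 October 2016 is a Saturday, so the first Friday is October 7 and the third is October 21.
1 February 2017 is a Wednesday, so Sundays fall on 5, 12, 19, 26; the last is February 26.
Daylight saving runs 21 October 2016 – 26 February 2017; February 25, 2017 is inside that window, so Velora Sector is at UTC−01:30.
07:15 Velora Sector + 1h30m = 08:45 UTC.
1 March 2017 is a Wednesday, so the first Saturday is March 4 and the third is March 18.
1 September 2017 is a Friday, so the first Saturday is September 2 and the third is September 16.
At the standard offset (UTC−04:45), 08:45 UTC − 4h45m = 04:00 Rasesk Administrative Region standard time.
The standard-time date in Rasesk Administrative Region, February 25, 2017, does not fall between 18 March and 16 September, so daylight saving is not in effect and Rasesk Administrative Region is at UTC−04:45.
08:45 UTC − 4h45m = 04:00 Rasesk Administrative Region.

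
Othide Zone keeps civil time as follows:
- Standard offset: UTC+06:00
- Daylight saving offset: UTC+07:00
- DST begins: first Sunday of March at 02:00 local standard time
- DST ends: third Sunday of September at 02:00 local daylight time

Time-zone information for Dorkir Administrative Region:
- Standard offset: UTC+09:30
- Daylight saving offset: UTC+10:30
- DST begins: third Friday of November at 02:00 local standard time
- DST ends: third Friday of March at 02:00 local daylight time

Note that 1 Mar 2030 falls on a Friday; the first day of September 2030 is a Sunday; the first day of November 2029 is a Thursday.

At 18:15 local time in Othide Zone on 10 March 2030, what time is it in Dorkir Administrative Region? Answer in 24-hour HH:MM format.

21:45

1 March 2030 is a Friday, so the first Sunday is March 3.
1 September 2030 is a Sunday, so the first Sunday is September 1 and the third is September 15.
Daylight saving runs 3 March – 15 September; 10 March 2030 is inside that window, so Othide Zone is at UTC+07:00.
18:15 Othide Zone − 7h = 11:15 UTC.
1 November 2029 is a Thursday, so the first Friday is November 2 and the third is November 16.
1 March 2030 is a Friday, so the first Friday is March 1 and the third is March 15.
At the standard offset (UTC+09:30), 11:15 UTC + 9h30m = 20:45 Dorkir Administrative Region standard time.
Daylight saving runs 16 November 2029 – 15 March 2030; the standard-time date in Dorkir Administrative Region, 10 March 2030, is inside that window, so Dorkir Administrative Region is at UTC+10:30.
11:15 UTC + 10h30m = 21:45 Dorkir Administrative Region.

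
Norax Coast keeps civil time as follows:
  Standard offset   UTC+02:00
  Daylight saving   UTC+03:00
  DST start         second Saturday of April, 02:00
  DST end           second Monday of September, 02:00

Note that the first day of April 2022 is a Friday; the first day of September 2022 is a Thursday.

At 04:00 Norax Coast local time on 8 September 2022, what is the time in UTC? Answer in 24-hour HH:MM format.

1 April 2022 is a Friday, so the first Saturday is April 2 and the second is April 9.
1 September 2022 is a Thursday, so the first Monday is September 5 and the second is September 12.
Daylight saving runs 9 April – 12 September; 8 September 2022 is inside that window, so Norax Coast is at UTC+03:00.
04:00 local − 3h = 01:00 UTC.

01:00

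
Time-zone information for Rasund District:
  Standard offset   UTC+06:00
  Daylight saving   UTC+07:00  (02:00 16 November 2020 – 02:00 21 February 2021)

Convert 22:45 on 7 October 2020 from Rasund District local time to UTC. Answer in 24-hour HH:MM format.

16:45

7 October 2020 is outside the daylight-saving period (16 November 2020 – 21 February 2021), so Rasund District is on standard time, UTC+06:00.
22:45 local − 6h = 16:45 UTC.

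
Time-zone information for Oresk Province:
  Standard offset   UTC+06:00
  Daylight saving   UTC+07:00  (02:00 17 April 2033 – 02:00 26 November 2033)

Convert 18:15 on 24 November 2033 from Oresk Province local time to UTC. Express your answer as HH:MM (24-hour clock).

Daylight saving runs 17 April – 26 November; 24 November 2033 is inside that window, so Oresk Province is at UTC+07:00.
18:15 local − 7h = 11:15 UTC.

11:15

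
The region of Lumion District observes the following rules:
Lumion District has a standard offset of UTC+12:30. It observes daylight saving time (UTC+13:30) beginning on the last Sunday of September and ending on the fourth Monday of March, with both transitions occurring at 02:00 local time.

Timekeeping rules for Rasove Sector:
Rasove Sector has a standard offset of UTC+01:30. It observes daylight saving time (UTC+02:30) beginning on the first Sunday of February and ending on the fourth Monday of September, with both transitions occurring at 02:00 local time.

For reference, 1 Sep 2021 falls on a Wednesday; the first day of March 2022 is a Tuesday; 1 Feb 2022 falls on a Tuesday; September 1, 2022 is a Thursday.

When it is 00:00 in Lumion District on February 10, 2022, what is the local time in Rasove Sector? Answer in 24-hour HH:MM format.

13:00

1 September 2021 is a Wednesday, so Sundays fall on 5, 12, 19, 26; the last is September 26.
1 March 2022 is a Tuesday, so the first Monday is March 7 and the fourth is March 28.
February 10, 2022 falls between 26 September 2021 and 28 March 2022, so daylight saving is in effect and Lumion District is at UTC+13:30.
00:00 Lumion District − 13h30m = 10:30 UTC (rolling into the previous day, 9 February 2022).
1 February 2022 is a Tuesday, so the first Sunday is February 6.
1 September 2022 is a Thursday, so the first Monday is September 5 and the fourth is September 26.
At the standard offset (UTC+01:30), 10:30 UTC + 1h30m = 12:00 Rasove Sector standard time.
The standard-time date in Rasove Sector, February 9, 2022, lies within the daylight-saving period (6 February – 26 September), so Rasove Sector is on daylight time, UTC+02:30.
10:30 UTC + 2h30m = 13:00 Rasove Sector.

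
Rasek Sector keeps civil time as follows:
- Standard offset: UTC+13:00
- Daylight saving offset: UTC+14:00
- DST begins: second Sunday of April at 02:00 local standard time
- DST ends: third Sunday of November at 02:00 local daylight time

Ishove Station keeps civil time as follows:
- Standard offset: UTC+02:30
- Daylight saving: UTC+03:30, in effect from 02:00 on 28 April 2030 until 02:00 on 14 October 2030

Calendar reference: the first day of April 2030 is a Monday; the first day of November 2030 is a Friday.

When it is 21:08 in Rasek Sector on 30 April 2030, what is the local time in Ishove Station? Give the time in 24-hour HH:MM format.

10:38

1 April 2030 is a Monday, so the first Sunday is April 7 and the second is April 14.
1 November 2030 is a Friday, so the first Sunday is November 3 and the third is November 17.
30 April 2030 falls between 14 April and 17 November, so daylight saving is in effect and Rasek Sector is at UTC+14:00.
21:08 Rasek Sector − 14h = 07:08 UTC.
At the standard offset (UTC+02:30), 07:08 UTC + 2h30m = 09:38 Ishove Station standard time.
The standard-time date in Ishove Station, 30 April 2030, lies within the daylight-saving period (28 April – 14 October), so Ishove Station is on daylight time, UTC+03:30.
07:08 UTC + 3h30m = 10:38 Ishove Station.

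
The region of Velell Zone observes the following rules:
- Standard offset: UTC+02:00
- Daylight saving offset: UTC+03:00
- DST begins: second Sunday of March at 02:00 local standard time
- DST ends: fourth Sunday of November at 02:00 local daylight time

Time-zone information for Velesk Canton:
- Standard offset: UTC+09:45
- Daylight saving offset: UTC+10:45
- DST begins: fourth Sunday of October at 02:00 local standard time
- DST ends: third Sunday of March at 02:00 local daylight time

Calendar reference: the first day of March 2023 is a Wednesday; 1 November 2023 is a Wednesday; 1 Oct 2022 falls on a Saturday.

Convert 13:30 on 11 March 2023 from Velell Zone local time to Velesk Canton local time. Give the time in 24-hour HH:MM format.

22:15

1 March 2023 is a Wednesday, so the first Sunday is March 5 and the second is March 12.
1 November 2023 is a Wednesday, so the first Sunday is November 5 and the fourth is November 26.
11 March 2023 is outside the daylight-saving period (12 March – 26 November), so Velell Zone is on standard time, UTC+02:00.
13:30 Velell Zone − 2h = 11:30 UTC.
1 October 2022 is a Saturday, so the first Sunday is October 2 and the fourth is October 23.
1 March 2023 is a Wednesday, so the first Sunday is March 5 and the third is March 19.
At the standard offset (UTC+09:45), 11:30 UTC + 9h45m = 21:15 Velesk Canton standard time.
The standard-time date in Velesk Canton, 11 March 2023, lies within the daylight-saving period (23 October 2022 – 19 March 2023), so Velesk Canton is on daylight time, UTC+10:45.
11:30 UTC + 10h45m = 22:15 Velesk Canton.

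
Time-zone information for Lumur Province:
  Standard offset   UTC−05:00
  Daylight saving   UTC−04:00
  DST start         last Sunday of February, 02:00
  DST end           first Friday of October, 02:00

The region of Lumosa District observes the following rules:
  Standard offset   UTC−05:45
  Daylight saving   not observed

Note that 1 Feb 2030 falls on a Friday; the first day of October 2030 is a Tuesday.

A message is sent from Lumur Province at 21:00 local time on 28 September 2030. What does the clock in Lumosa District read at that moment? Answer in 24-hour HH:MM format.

19:15

1 February 2030 is a Friday, so Sundays fall on 3, 10, 17, 24; the last is February 24.
1 October 2030 is a Tuesday, so the first Friday is October 4.
28 September 2030 falls between 24 February and 4 October, so daylight saving is in effect and Lumur Province is at UTC−04:00.
21:00 Lumur Province + 4h = 01:00 UTC (rolling into the next day, 29 September 2030).
Lumosa District has no daylight saving, so its offset is UTC−05:45 year-round.
01:00 UTC − 5h45m = 19:15 Lumosa District (rolling into the previous day, 28 September 2030).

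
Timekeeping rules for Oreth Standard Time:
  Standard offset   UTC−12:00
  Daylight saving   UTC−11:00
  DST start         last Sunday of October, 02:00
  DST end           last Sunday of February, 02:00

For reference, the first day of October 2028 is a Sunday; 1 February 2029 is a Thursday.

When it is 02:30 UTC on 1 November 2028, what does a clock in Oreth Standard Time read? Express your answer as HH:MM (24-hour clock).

15:30

1 October 2028 is a Sunday, so Sundays fall on 1, 8, 15, 22, 29; the last is October 29.
1 February 2029 is a Thursday, so Sundays fall on 4, 11, 18, 25; the last is February 25.
At the standard offset (UTC−12:00), 02:30 UTC − 12h = 14:30 Oreth Standard Time standard time (rolling into the previous day, 31 October 2028).
Daylight saving runs 29 October 2028 – 25 February 2029; the standard-time date in Oreth Standard Time, 31 October 2028, is inside that window, so Oreth Standard Time is at UTC−11:00.
02:30 UTC − 11h = 15:30 local (rolling into the previous day, 31 October 2028).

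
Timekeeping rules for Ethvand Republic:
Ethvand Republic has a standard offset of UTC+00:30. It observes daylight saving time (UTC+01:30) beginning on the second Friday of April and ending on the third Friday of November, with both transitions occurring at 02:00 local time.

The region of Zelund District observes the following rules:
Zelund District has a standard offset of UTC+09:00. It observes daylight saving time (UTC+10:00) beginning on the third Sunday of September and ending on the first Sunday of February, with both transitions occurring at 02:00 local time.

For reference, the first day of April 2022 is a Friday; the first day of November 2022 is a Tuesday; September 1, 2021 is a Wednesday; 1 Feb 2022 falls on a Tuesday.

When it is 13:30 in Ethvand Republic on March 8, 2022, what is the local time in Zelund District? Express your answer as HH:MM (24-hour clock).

22:00

1 April 2022 is a Friday, so the first Friday is April 1 and the second is April 8.
1 November 2022 is a Tuesday, so the first Friday is November 4 and the third is November 18.
Daylight saving runs 8 April – 18 November; March 8, 2022 is outside that window, so Ethvand Republic is on standard time at UTC+00:30.
13:30 Ethvand Republic − 0h30m = 13:00 UTC.
1 September 2021 is a Wednesday, so the first Sunday is September 5 and the third is September 19.
1 February 2022 is a Tuesday, so the first Sunday is February 6.
At the standard offset (UTC+09:00), 13:00 UTC + 9h = 22:00 Zelund District standard time.
The standard-time date in Zelund District, March 8, 2022, is outside the daylight-saving period (19 September 2021 – 6 February 2022), so Zelund District is on standard time, UTC+09:00.
13:00 UTC + 9h = 22:00 Zelund District.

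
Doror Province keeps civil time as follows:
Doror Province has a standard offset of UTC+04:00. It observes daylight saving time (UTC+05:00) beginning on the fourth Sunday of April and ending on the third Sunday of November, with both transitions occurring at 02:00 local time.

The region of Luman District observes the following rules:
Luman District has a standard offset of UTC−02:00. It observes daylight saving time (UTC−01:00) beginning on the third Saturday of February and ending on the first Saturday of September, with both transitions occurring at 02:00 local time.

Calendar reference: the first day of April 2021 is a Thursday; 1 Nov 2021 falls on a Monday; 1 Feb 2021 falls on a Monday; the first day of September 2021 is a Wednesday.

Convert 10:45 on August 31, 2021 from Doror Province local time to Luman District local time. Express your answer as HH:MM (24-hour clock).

1 April 2021 is a Thursday, so the first Sunday is April 4 and the fourth is April 25.
1 November 2021 is a Monday, so the first Sunday is November 7 and the third is November 21.
August 31, 2021 lies within the daylight-saving period (25 April – 21 November), so Doror Province is on daylight time, UTC+05:00.
10:45 Doror Province − 5h = 05:45 UTC.
1 February 2021 is a Monday, so the first Saturday is February 6 and the third is February 20.
1 September 2021 is a Wednesday, so the first Saturday is September 4.
At the standard offset (UTC−02:00), 05:45 UTC − 2h = 03:45 Luman District standard time.
Daylight saving runs 20 February – 4 September; the standard-time date in Luman District, August 31, 2021, is inside that window, so Luman District is at UTC−01:00.
05:45 UTC − 1h = 04:45 Luman District.

04:45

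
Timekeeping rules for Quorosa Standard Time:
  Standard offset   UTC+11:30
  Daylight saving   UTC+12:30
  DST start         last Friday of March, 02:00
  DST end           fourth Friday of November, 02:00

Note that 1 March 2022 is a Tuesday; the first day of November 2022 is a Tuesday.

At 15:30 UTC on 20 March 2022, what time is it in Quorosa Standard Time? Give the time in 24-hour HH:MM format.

03:00

1 March 2022 is a Tuesday, so Fridays fall on 4, 11, 18, 25; the last is March 25.
1 November 2022 is a Tuesday, so the first Friday is November 4 and the fourth is November 25.
At the standard offset (UTC+11:30), 15:30 UTC + 11h30m = 03:00 Quorosa Standard Time standard time (rolling into the next day, 21 March 2022).
Daylight saving runs 25 March – 25 November; the standard-time date in Quorosa Standard Time, 21 March 2022, is outside that window, so Quorosa Standard Time is on standard time at UTC+11:30.
15:30 UTC + 11h30m = 03:00 local (rolling into the next day, 21 March 2022).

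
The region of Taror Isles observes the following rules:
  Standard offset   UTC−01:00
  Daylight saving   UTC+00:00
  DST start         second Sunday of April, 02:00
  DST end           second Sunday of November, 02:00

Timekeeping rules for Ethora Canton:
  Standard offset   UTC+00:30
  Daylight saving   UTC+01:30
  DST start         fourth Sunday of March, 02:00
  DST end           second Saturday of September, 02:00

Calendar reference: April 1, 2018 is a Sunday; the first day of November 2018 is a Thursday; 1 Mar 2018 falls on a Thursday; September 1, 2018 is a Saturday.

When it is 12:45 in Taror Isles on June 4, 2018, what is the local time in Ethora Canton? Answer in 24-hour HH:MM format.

14:15

1 April 2018 is a Sunday, so the first Sunday is April 1 and the second is April 8.
1 November 2018 is a Thursday, so the first Sunday is November 4 and the second is November 11.
June 4, 2018 lies within the daylight-saving period (8 April – 11 November), so Taror Isles is on daylight time, UTC+00:00.
12:45 Taror Isles − 0h = 12:45 UTC.
1 March 2018 is a Thursday, so the first Sunday is March 4 and the fourth is March 25.
1 September 2018 is a Saturday, so the first Saturday is September 1 and the second is September 8.
At the standard offset (UTC+00:30), 12:45 UTC + 0h30m = 13:15 Ethora Canton standard time.
The standard-time date in Ethora Canton, June 4, 2018, lies within the daylight-saving period (25 March – 8 September), so Ethora Canton is on daylight time, UTC+01:30.
12:45 UTC + 1h30m = 14:15 Ethora Canton.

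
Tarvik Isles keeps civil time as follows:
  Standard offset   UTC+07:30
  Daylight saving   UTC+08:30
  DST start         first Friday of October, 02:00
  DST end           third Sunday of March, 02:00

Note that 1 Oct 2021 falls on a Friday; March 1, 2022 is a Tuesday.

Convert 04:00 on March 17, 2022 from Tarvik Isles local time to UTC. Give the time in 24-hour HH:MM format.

1 October 2021 is a Friday, so the first Friday is October 1.
1 March 2022 is a Tuesday, so the first Sunday is March 6 and the third is March 20.
March 17, 2022 lies within the daylight-saving period (1 October 2021 – 20 March 2022), so Tarvik Isles is on daylight time, UTC+08:30.
04:00 local − 8h30m = 19:30 UTC (rolling into the previous day, 16 March 2022).

19:30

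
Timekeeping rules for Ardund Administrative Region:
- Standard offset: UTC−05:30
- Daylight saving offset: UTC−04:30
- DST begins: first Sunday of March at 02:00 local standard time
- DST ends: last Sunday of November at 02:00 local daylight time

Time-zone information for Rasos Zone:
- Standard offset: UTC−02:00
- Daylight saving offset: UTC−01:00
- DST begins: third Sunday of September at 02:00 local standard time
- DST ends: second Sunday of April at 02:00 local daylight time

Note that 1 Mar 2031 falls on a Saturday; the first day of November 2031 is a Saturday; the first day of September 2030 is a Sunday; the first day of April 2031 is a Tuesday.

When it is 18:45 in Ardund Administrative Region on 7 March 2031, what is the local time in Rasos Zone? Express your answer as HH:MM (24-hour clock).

22:15

1 March 2031 is a Saturday, so the first Sunday is March 2.
1 November 2031 is a Saturday, so Sundays fall on 2, 9, 16, 23, 30; the last is November 30.
7 March 2031 falls between 2 March and 30 November, so daylight saving is in effect and Ardund Administrative Region is at UTC−04:30.
18:45 Ardund Administrative Region + 4h30m = 23:15 UTC.
1 September 2030 is a Sunday, so the first Sunday is September 1 and the third is September 15.
1 April 2031 is a Tuesday, so the first Sunday is April 6 and the second is April 13.
At the standard offset (UTC−02:00), 23:15 UTC − 2h = 21:15 Rasos Zone standard time.
The standard-time date in Rasos Zone, 7 March 2031, falls between 15 September 2030 and 13 April 2031, so daylight saving is in effect and Rasos Zone is at UTC−01:00.
23:15 UTC − 1h = 22:15 Rasos Zone.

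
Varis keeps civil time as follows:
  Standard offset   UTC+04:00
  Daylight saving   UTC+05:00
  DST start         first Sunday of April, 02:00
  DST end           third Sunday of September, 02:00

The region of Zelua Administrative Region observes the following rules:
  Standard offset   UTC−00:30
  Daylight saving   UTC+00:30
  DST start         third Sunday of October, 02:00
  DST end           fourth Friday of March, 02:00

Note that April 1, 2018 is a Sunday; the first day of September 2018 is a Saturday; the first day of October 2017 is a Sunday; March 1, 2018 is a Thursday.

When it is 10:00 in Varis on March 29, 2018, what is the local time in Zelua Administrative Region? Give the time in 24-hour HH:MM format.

05:30

1 April 2018 is a Sunday, so the first Sunday is April 1.
1 September 2018 is a Saturday, so the first Sunday is September 2 and the third is September 16.
March 29, 2018 is outside the daylight-saving period (1 April – 16 September), so Varis is on standard time, UTC+04:00.
10:00 Varis − 4h = 06:00 UTC.
1 October 2017 is a Sunday, so the first Sunday is October 1 and the third is October 15.
1 March 2018 is a Thursday, so the first Friday is March 2 and the fourth is March 23.
At the standard offset (UTC−00:30), 06:00 UTC − 0h30m = 05:30 Zelua Administrative Region standard time.
The standard-time date in Zelua Administrative Region, March 29, 2018, is outside the daylight-saving period (15 October 2017 – 23 March 2018), so Zelua Administrative Region is on standard time, UTC−00:30.
06:00 UTC − 0h30m = 05:30 Zelua Administrative Region.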